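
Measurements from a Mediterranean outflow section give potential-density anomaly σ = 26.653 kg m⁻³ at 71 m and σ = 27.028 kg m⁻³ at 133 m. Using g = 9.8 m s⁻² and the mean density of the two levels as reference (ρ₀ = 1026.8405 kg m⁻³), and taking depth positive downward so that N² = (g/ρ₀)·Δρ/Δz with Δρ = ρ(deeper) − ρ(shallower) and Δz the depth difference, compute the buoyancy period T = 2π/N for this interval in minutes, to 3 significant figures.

13.8 min

Δρ = 1027.028 − 1026.653 = 0.375 kg m⁻³ over Δz = 133 − 71 = 62 m.
N² = (9.8/1026.8405) × (0.375/62) = 5.7725 × 10⁻⁵ s⁻².
N = √(5.7725 × 10⁻⁵) = 7.5977 × 10⁻³ rad s⁻¹, so T = 2π/N = 826.99 s = 13.783 min ≈ 13.8 min.
Since Δρ > 0 the layer is stably stratified.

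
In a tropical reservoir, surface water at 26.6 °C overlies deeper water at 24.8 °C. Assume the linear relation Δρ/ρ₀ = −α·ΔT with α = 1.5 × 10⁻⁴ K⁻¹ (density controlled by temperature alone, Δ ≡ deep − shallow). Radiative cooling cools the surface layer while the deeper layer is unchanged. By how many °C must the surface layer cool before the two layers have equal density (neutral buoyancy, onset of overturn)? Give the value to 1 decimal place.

With temperature the only control, equal density requires T_surf′ = T_deep.
T_surf′ = 24.8 °C.
Cooling required: 26.6 − 24.8 = 1.8 °C.

1.8 °C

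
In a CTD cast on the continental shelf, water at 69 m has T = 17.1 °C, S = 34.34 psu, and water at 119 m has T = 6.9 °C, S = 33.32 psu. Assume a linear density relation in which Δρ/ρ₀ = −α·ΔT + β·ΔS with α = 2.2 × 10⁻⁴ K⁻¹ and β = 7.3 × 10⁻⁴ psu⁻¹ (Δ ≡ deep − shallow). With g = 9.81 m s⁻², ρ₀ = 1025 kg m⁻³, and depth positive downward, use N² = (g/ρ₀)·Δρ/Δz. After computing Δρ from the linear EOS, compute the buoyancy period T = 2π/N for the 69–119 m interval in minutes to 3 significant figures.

ΔT = -10.2 K, ΔS = -1.02 psu (deep − shallow).
Δρ/ρ₀ = −αΔT + βΔS = 2.244 × 10⁻³ − 7.446 × 10⁻⁴ = 1.4994 × 10⁻³, so Δρ ≈ 1.537 kg m⁻³.
N² = (g/ρ₀)·Δρ/Δz = g·(Δρ/ρ₀)/Δz = 9.81 × 1.4994 × 10⁻³ / 50 = 2.9418 × 10⁻⁴ s⁻².
N = √(2.9418 × 10⁻⁴) = 0.017152 rad s⁻¹ → T = 2π/N = 366.32 s = 6.1053 min ≈ 6.11 min.

6.11 min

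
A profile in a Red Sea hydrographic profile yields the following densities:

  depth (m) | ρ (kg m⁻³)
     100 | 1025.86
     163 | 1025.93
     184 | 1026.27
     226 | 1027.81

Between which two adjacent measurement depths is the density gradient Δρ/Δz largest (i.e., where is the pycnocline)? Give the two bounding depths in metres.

184–226 m

Compute the density gradient over each adjacent pair:
  100–163 m: Δρ/Δz = 0.07/63 = 1.1 × 10⁻³ kg m⁻⁴
  163–184 m: Δρ/Δz = 0.34/21 = 0.016 kg m⁻⁴
  184–226 m: Δρ/Δz = 1.54/42 = 0.037 kg m⁻⁴
The largest gradient is in the 184–226 m interval — the pycnocline.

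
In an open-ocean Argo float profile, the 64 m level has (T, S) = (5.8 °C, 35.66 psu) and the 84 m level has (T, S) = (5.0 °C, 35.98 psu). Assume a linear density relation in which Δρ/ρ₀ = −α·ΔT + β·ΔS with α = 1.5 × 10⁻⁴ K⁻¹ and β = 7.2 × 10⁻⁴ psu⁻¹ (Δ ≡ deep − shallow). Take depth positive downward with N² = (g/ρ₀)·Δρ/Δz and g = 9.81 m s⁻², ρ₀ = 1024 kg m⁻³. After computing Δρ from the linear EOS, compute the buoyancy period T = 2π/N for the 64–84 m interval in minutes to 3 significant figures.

ΔT = -0.8 K, ΔS = +0.32 psu (deep − shallow).
Δρ/ρ₀ = −αΔT + βΔS = 1.20 × 10⁻⁴ + 2.304 × 10⁻⁴ = 3.504 × 10⁻⁴, so Δρ ≈ 0.3588 kg m⁻³.
N² = (g/ρ₀)·Δρ/Δz = g·(Δρ/ρ₀)/Δz = 9.81 × 3.504 × 10⁻⁴ / 20 = 1.7187 × 10⁻⁴ s⁻².
N = √(1.7187 × 10⁻⁴) = 0.013110 rad s⁻¹ → T = 2π/N = 479.27 s = 7.9878 min ≈ 7.99 min.

7.99 min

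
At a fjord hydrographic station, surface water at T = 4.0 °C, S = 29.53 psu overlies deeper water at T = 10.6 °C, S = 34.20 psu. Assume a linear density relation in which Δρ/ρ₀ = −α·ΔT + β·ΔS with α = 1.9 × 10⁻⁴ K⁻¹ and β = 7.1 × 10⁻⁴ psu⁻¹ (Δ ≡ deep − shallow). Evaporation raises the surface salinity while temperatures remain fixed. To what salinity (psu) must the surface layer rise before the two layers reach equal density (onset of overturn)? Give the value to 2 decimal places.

Neutral buoyancy requires −α(T_deep − T_surf) + β(S_deep − S_surf′) = 0.
S_surf′ = S_deep − (α/β)·ΔT = 34.20 − (1.9 × 10⁻⁴/7.1 × 10⁻⁴)·(+6.6) = 32.4338 psu.
Increase required: 32.4338 − 29.53 = 2.9038 psu.

32.43 psu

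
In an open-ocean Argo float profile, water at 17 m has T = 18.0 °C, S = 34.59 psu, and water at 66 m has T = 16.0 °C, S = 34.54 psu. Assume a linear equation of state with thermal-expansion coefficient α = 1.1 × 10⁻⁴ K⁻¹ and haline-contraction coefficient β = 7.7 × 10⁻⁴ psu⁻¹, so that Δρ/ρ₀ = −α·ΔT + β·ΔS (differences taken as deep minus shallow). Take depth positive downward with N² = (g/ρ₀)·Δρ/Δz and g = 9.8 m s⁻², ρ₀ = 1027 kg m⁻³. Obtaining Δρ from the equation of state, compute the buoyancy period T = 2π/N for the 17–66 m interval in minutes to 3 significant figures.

ΔT = -2.0 K, ΔS = -0.05 psu (deep − shallow).
Δρ/ρ₀ = −αΔT + βΔS = 2.20 × 10⁻⁴ − 3.85 × 10⁻⁵ = 1.815 × 10⁻⁴, so Δρ ≈ 0.1864 kg m⁻³.
N² = (g/ρ₀)·Δρ/Δz = g·(Δρ/ρ₀)/Δz = 9.8 × 1.815 × 10⁻⁴ / 49 = 3.6300 × 10⁻⁵ s⁻².
N = √(3.6300 × 10⁻⁵) = 6.0249 × 10⁻³ rad s⁻¹ → T = 2π/N = 1.0429 × 10³ s = 17.382 min ≈ 17.4 min.

17.4 min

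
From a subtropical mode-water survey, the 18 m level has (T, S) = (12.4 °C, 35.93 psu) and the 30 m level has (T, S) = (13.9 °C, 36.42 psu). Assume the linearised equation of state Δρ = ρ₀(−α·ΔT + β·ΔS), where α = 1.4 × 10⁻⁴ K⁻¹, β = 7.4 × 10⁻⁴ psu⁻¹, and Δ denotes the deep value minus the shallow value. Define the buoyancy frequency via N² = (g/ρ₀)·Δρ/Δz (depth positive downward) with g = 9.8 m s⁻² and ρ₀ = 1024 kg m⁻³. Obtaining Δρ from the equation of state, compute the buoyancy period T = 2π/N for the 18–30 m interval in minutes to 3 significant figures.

9.38 min

ΔT = +1.5 K, ΔS = +0.49 psu (deep − shallow).
Δρ/ρ₀ = −αΔT + βΔS = -2.10 × 10⁻⁴ + 3.626 × 10⁻⁴ = 1.526 × 10⁻⁴, so Δρ ≈ 0.1563 kg m⁻³.
N² = (g/ρ₀)·Δρ/Δz = g·(Δρ/ρ₀)/Δz = 9.8 × 1.526 × 10⁻⁴ / 12 = 1.2462 × 10⁻⁴ s⁻².
N = √(1.2462 × 10⁻⁴) = 0.011163 rad s⁻¹ → T = 2π/N = 562.86 s = 9.3810 min ≈ 9.38 min.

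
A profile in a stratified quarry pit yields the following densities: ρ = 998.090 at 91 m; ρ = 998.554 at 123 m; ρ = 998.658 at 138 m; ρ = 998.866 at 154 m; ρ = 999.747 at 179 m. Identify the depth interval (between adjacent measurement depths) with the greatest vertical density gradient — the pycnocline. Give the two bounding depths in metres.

Compute the density gradient over each adjacent pair:
  91–123 m: Δρ/Δz = 0.464/32 = 0.015 kg m⁻⁴
  123–138 m: Δρ/Δz = 0.104/15 = 6.9 × 10⁻³ kg m⁻⁴
  138–154 m: Δρ/Δz = 0.208/16 = 0.013 kg m⁻⁴
  154–179 m: Δρ/Δz = 0.881/25 = 0.035 kg m⁻⁴
The largest gradient is in the 154–179 m interval — the pycnocline.

154–179 m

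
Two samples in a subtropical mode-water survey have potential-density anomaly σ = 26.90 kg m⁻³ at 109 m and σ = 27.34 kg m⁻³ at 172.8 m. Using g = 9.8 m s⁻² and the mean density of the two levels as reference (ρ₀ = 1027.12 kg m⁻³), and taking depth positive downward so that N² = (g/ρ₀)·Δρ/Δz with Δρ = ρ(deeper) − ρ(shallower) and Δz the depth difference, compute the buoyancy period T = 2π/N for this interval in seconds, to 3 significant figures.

775 s

Δρ = 1027.34 − 1026.90 = 0.44 kg m⁻³ over Δz = 172.8 − 109 = 63.8 m.
N² = (9.8/1027.12) × (0.44/63.8) = 6.5802 × 10⁻⁵ s⁻².
N = √(6.5802 × 10⁻⁵) = 8.1118 × 10⁻³ rad s⁻¹, so T = 2π/N = 774.57 s ≈ 775 s.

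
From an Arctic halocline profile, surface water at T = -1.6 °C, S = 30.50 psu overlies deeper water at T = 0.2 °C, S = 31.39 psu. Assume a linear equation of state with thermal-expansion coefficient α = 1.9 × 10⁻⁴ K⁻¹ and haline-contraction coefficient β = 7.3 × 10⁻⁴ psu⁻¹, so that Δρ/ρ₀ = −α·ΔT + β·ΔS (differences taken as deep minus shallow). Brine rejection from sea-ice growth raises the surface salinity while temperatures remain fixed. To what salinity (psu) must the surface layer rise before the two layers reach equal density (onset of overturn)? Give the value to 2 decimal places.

30.92 psu

Neutral buoyancy requires −α(T_deep − T_surf) + β(S_deep − S_surf′) = 0.
S_surf′ = S_deep − (α/β)·ΔT = 31.39 − (1.9 × 10⁻⁴/7.3 × 10⁻⁴)·(+1.8) = 30.9215 psu.
Increase required: 30.9215 − 30.50 = 0.4215 psu.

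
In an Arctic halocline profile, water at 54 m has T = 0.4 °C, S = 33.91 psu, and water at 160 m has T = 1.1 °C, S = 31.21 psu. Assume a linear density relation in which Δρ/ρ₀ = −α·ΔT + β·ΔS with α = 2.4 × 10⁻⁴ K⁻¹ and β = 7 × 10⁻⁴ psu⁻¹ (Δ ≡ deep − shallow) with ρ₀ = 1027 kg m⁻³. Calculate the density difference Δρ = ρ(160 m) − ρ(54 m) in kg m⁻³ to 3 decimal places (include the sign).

ΔT = +0.7 K, ΔS = -2.70 psu (deep − shallow).
Δρ/ρ₀ = −(2.4 × 10⁻⁴)(+0.7) + (7 × 10⁻⁴)(-2.70) = -2.058 × 10⁻³.
Δρ = 1027 × (-2.058 × 10⁻³) = -2.114 kg m⁻³.
Negative Δρ: lighter below, statically unstable.

-2.114 kg m⁻³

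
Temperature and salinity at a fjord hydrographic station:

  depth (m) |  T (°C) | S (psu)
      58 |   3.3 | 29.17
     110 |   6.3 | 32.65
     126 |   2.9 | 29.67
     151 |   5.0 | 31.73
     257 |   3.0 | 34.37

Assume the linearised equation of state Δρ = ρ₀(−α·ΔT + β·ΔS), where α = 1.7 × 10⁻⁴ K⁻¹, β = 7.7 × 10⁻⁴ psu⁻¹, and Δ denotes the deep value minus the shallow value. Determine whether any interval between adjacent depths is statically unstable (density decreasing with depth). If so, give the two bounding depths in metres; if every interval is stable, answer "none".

Evaluate Δρ/ρ₀ = −αΔT + βΔS across each adjacent pair:
  58–110 m: −αΔT+βΔS = −(1.7 × 10⁻⁴)(+3.0)+(7.7 × 10⁻⁴)(+3.48) = 2.2 × 10⁻³ → stable
  110–126 m: −αΔT+βΔS = −(1.7 × 10⁻⁴)(-3.4)+(7.7 × 10⁻⁴)(-2.98) = -1.7 × 10⁻³ → UNSTABLE
  126–151 m: −αΔT+βΔS = −(1.7 × 10⁻⁴)(+2.1)+(7.7 × 10⁻⁴)(+2.06) = 1.2 × 10⁻³ → stable
  151–257 m: −αΔT+βΔS = −(1.7 × 10⁻⁴)(-2.0)+(7.7 × 10⁻⁴)(+2.64) = 2.4 × 10⁻³ → stable
The 110–126 m interval has Δρ < 0: lighter water underlies denser water.

110–126 m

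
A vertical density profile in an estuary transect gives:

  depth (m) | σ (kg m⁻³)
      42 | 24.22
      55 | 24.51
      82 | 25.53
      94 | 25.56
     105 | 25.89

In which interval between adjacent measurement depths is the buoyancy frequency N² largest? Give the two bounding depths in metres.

Compute the density gradient over each adjacent pair:
  42–55 m: Δρ/Δz = 0.29/13 = 0.022 kg m⁻⁴
  55–82 m: Δρ/Δz = 1.02/27 = 0.038 kg m⁻⁴
  82–94 m: Δρ/Δz = 0.03/12 = 2.5 × 10⁻³ kg m⁻⁴
  94–105 m: Δρ/Δz = 0.33/11 = 0.030 kg m⁻⁴
The largest gradient is in the 55–82 m interval — the pycnocline.

55–82 m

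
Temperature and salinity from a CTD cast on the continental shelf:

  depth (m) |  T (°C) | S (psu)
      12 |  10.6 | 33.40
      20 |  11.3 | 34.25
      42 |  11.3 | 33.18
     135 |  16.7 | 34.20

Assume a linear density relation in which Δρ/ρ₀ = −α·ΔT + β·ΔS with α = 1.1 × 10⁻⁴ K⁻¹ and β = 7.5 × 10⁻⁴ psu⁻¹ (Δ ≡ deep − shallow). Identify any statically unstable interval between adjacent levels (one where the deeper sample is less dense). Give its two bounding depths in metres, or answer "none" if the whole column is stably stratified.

Evaluate Δρ/ρ₀ = −αΔT + βΔS across each adjacent pair:
  12–20 m: −αΔT+βΔS = −(1.1 × 10⁻⁴)(+0.7)+(7.5 × 10⁻⁴)(+0.85) = 5.6 × 10⁻⁴ → stable
  20–42 m: −αΔT+βΔS = −(1.1 × 10⁻⁴)(+0.0)+(7.5 × 10⁻⁴)(-1.07) = -8.0 × 10⁻⁴ → UNSTABLE
  42–135 m: −αΔT+βΔS = −(1.1 × 10⁻⁴)(+5.4)+(7.5 × 10⁻⁴)(+1.02) = 1.7 × 10⁻⁴ → stable
The 20–42 m interval has Δρ < 0: lighter water underlies denser water.

20–42 m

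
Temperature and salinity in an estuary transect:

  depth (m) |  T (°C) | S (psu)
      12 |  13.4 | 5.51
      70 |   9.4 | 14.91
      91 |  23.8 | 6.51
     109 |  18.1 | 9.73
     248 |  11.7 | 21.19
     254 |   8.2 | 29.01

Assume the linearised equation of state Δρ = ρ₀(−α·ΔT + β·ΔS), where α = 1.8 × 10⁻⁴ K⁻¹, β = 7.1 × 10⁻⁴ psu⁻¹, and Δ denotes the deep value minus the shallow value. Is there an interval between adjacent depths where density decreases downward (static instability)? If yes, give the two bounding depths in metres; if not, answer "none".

Evaluate Δρ/ρ₀ = −αΔT + βΔS across each adjacent pair:
  12–70 m: −αΔT+βΔS = −(1.8 × 10⁻⁴)(-4.0)+(7.1 × 10⁻⁴)(+9.40) = 7.4 × 10⁻³ → stable
  70–91 m: −αΔT+βΔS = −(1.8 × 10⁻⁴)(+14.4)+(7.1 × 10⁻⁴)(-8.40) = -8.6 × 10⁻³ → UNSTABLE
  91–109 m: −αΔT+βΔS = −(1.8 × 10⁻⁴)(-5.7)+(7.1 × 10⁻⁴)(+3.22) = 3.3 × 10⁻³ → stable
  109–248 m: −αΔT+βΔS = −(1.8 × 10⁻⁴)(-6.4)+(7.1 × 10⁻⁴)(+11.46) = 9.3 × 10⁻³ → stable
  248–254 m: −αΔT+βΔS = −(1.8 × 10⁻⁴)(-3.5)+(7.1 × 10⁻⁴)(+7.82) = 6.2 × 10⁻³ → stable
The 70–91 m interval has Δρ < 0: lighter water underlies denser water.

70–91 m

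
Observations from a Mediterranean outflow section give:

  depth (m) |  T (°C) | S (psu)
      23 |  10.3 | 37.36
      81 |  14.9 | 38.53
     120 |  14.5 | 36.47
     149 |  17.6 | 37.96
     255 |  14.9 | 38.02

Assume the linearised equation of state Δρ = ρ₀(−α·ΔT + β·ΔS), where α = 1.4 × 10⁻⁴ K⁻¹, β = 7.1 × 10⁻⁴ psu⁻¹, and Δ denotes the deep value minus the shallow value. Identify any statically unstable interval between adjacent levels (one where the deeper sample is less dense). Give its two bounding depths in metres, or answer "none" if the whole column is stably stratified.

Evaluate Δρ/ρ₀ = −αΔT + βΔS across each adjacent pair:
  23–81 m: −αΔT+βΔS = −(1.4 × 10⁻⁴)(+4.6)+(7.1 × 10⁻⁴)(+1.17) = 1.9 × 10⁻⁴ → stable
  81–120 m: −αΔT+βΔS = −(1.4 × 10⁻⁴)(-0.4)+(7.1 × 10⁻⁴)(-2.06) = -1.4 × 10⁻³ → UNSTABLE
  120–149 m: −αΔT+βΔS = −(1.4 × 10⁻⁴)(+3.1)+(7.1 × 10⁻⁴)(+1.49) = 6.2 × 10⁻⁴ → stable
  149–255 m: −αΔT+βΔS = −(1.4 × 10⁻⁴)(-2.7)+(7.1 × 10⁻⁴)(+0.06) = 4.2 × 10⁻⁴ → stable
The 81–120 m interval has Δρ < 0: lighter water underlies denser water.

81–120 m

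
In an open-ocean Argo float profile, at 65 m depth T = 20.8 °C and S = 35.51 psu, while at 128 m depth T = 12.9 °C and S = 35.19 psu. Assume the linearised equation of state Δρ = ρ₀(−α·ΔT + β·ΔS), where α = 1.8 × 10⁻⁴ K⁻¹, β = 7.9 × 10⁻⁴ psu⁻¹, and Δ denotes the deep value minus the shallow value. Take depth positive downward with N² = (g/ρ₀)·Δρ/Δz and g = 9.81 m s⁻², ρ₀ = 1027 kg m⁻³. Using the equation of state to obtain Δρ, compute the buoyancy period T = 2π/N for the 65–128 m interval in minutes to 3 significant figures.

7.76 min

ΔT = -7.9 K, ΔS = -0.32 psu (deep − shallow).
Δρ/ρ₀ = −αΔT + βΔS = 1.422 × 10⁻³ − 2.528 × 10⁻⁴ = 1.1692 × 10⁻³, so Δρ ≈ 1.201 kg m⁻³.
N² = (g/ρ₀)·Δρ/Δz = g·(Δρ/ρ₀)/Δz = 9.81 × 1.1692 × 10⁻³ / 63 = 1.8206 × 10⁻⁴ s⁻².
N = √(1.8206 × 10⁻⁴) = 0.013493 rad s⁻¹ → T = 2π/N = 465.66 s = 7.7610 min ≈ 7.76 min.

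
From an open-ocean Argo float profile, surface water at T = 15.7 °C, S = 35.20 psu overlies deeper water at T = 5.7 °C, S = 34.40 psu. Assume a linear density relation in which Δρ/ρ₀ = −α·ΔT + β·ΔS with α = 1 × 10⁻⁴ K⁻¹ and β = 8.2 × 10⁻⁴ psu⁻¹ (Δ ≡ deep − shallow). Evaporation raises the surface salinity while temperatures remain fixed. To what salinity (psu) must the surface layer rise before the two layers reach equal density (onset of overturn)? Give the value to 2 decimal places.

35.62 psu

Neutral buoyancy requires −α(T_deep − T_surf) + β(S_deep − S_surf′) = 0.
S_surf′ = S_deep − (α/β)·ΔT = 34.40 − (1 × 10⁻⁴/8.2 × 10⁻⁴)·(-10.0) = 35.6195 psu.
Increase required: 35.6195 − 35.20 = 0.4195 psu.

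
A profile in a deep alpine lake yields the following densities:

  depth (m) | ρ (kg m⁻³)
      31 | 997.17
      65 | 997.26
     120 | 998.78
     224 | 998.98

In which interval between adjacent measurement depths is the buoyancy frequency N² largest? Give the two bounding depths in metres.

65–120 m

Compute the density gradient over each adjacent pair:
  31–65 m: Δρ/Δz = 0.09/34 = 2.6 × 10⁻³ kg m⁻⁴
  65–120 m: Δρ/Δz = 1.52/55 = 0.028 kg m⁻⁴
  120–224 m: Δρ/Δz = 0.20/104 = 1.9 × 10⁻³ kg m⁻⁴
The largest gradient is in the 65–120 m interval — the pycnocline.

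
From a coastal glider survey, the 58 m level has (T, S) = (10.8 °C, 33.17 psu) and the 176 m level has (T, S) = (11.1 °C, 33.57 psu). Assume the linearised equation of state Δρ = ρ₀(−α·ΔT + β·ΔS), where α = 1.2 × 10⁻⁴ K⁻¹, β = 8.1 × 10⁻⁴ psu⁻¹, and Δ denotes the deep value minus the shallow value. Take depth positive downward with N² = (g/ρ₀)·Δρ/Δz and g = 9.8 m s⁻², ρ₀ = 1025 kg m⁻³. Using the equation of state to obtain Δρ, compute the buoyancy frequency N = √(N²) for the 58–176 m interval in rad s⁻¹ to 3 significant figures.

ΔT = +0.3 K, ΔS = +0.40 psu (deep − shallow).
Δρ/ρ₀ = −αΔT + βΔS = -3.60 × 10⁻⁵ + 3.24 × 10⁻⁴ = 2.88 × 10⁻⁴, so Δρ ≈ 0.2952 kg m⁻³.
N² = (g/ρ₀)·Δρ/Δz = g·(Δρ/ρ₀)/Δz = 9.8 × 2.88 × 10⁻⁴ / 118 = 2.3919 × 10⁻⁵ s⁻².
N = √(2.3919 × 10⁻⁵) = 4.8907 × 10⁻³ rad s⁻¹ ≈ 4.89 × 10⁻³ rad s⁻¹.

4.89 × 10⁻³ rad s⁻¹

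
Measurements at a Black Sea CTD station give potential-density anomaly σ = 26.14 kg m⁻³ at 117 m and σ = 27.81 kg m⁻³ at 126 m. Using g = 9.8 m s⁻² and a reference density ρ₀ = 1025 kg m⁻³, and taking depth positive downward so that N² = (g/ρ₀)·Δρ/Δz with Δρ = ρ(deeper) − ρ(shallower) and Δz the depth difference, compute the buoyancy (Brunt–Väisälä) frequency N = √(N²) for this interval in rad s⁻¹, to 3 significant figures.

0.0421 rad s⁻¹

Δρ = 1027.81 − 1026.14 = 1.67 kg m⁻³ over Δz = 126 − 117 = 9 m.
N² = (9.8/1025) × (1.67/9) = 1.7741 × 10⁻³ s⁻².
N = √(1.7741 × 10⁻³) = 0.042120 rad s⁻¹ ≈ 0.0421 rad s⁻¹.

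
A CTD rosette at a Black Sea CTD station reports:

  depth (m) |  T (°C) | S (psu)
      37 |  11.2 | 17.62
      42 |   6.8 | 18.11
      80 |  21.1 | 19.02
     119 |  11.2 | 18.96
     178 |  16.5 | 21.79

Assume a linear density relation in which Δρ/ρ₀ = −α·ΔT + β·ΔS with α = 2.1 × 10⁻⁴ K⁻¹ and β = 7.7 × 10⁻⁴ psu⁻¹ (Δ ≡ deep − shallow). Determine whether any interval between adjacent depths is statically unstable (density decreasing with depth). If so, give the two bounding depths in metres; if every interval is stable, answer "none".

42–80 m

Evaluate Δρ/ρ₀ = −αΔT + βΔS across each adjacent pair:
  37–42 m: −αΔT+βΔS = −(2.1 × 10⁻⁴)(-4.4)+(7.7 × 10⁻⁴)(+0.49) = 1.3 × 10⁻³ → stable
  42–80 m: −αΔT+βΔS = −(2.1 × 10⁻⁴)(+14.3)+(7.7 × 10⁻⁴)(+0.91) = -2.3 × 10⁻³ → UNSTABLE
  80–119 m: −αΔT+βΔS = −(2.1 × 10⁻⁴)(-9.9)+(7.7 × 10⁻⁴)(-0.06) = 2.0 × 10⁻³ → stable
  119–178 m: −αΔT+βΔS = −(2.1 × 10⁻⁴)(+5.3)+(7.7 × 10⁻⁴)(+2.83) = 1.1 × 10⁻³ → stable
The 42–80 m interval has Δρ < 0: lighter water underlies denser water.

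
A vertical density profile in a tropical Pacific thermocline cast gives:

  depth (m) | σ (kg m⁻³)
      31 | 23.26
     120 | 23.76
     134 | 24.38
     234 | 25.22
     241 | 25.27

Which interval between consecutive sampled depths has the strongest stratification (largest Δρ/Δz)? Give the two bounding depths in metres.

120–134 m

Compute the density gradient over each adjacent pair:
  31–120 m: Δρ/Δz = 0.50/89 = 5.6 × 10⁻³ kg m⁻⁴
  120–134 m: Δρ/Δz = 0.62/14 = 0.044 kg m⁻⁴
  134–234 m: Δρ/Δz = 0.84/100 = 8.4 × 10⁻³ kg m⁻⁴
  234–241 m: Δρ/Δz = 0.05/7 = 7.1 × 10⁻³ kg m⁻⁴
The largest gradient is in the 120–134 m interval — the pycnocline.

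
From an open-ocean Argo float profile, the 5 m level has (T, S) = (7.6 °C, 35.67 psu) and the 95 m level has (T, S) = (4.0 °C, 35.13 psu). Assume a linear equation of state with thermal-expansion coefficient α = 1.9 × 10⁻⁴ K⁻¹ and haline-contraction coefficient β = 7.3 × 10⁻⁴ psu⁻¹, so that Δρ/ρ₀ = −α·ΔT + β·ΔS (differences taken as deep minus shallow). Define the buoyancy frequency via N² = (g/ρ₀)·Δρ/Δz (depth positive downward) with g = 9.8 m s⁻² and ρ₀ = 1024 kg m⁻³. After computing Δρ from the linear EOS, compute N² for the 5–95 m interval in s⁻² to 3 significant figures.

ΔT = -3.6 K, ΔS = -0.54 psu (deep − shallow).
Δρ/ρ₀ = −αΔT + βΔS = 6.84 × 10⁻⁴ − 3.942 × 10⁻⁴ = 2.898 × 10⁻⁴, so Δρ ≈ 0.2968 kg m⁻³.
N² = (g/ρ₀)·Δρ/Δz = g·(Δρ/ρ₀)/Δz = 9.8 × 2.898 × 10⁻⁴ / 90 = 3.1556 × 10⁻⁵ s⁻² ≈ 3.16 × 10⁻⁵ s⁻².

3.16 × 10⁻⁵ s⁻²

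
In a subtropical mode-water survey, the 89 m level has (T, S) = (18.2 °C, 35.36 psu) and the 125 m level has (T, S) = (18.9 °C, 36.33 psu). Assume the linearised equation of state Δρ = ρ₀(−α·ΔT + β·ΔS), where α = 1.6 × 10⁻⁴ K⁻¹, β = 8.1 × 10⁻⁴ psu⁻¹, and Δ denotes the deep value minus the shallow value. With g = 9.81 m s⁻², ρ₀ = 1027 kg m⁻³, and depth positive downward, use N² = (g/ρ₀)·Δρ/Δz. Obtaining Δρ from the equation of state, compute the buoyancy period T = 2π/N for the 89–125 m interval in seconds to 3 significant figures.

464 s

ΔT = +0.7 K, ΔS = +0.97 psu (deep − shallow).
Δρ/ρ₀ = −αΔT + βΔS = -1.12 × 10⁻⁴ + 7.857 × 10⁻⁴ = 6.737 × 10⁻⁴, so Δρ ≈ 0.6919 kg m⁻³.
N² = (g/ρ₀)·Δρ/Δz = g·(Δρ/ρ₀)/Δz = 9.81 × 6.737 × 10⁻⁴ / 36 = 1.8358 × 10⁻⁴ s⁻².
N = √(1.8358 × 10⁻⁴) = 0.013549 rad s⁻¹ → T = 2π/N = 463.74 s ≈ 464 s.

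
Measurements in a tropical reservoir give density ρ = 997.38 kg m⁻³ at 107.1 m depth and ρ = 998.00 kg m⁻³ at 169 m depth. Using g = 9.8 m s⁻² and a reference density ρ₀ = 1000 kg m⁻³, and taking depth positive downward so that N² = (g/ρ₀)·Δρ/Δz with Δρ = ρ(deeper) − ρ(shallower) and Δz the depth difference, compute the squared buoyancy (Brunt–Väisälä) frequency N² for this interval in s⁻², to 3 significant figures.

Δρ = 998.00 − 997.38 = 0.62 kg m⁻³ over Δz = 169 − 107.1 = 61.9 m.
N² = (9.8/1000) × (0.62/61.9) = 9.8158 × 10⁻⁵ s⁻² ≈ 9.82 × 10⁻⁵ s⁻².

9.82 × 10⁻⁵ s⁻²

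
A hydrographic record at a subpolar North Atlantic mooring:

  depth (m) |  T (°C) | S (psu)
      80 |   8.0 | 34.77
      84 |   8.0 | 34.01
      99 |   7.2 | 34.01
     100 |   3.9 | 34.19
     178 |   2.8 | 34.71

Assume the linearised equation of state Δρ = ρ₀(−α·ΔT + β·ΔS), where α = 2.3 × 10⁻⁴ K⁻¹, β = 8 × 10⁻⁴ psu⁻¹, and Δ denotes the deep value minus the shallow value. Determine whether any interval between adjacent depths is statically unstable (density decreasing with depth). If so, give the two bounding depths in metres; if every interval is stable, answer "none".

80–84 m

Evaluate Δρ/ρ₀ = −αΔT + βΔS across each adjacent pair:
  80–84 m: −αΔT+βΔS = −(2.3 × 10⁻⁴)(+0.0)+(8 × 10⁻⁴)(-0.76) = -6.1 × 10⁻⁴ → UNSTABLE
  84–99 m: −αΔT+βΔS = −(2.3 × 10⁻⁴)(-0.8)+(8 × 10⁻⁴)(+0.00) = 1.8 × 10⁻⁴ → stable
  99–100 m: −αΔT+βΔS = −(2.3 × 10⁻⁴)(-3.3)+(8 × 10⁻⁴)(+0.18) = 9.0 × 10⁻⁴ → stable
  100–178 m: −αΔT+βΔS = −(2.3 × 10⁻⁴)(-1.1)+(8 × 10⁻⁴)(+0.52) = 6.7 × 10⁻⁴ → stable
The 80–84 m interval has Δρ < 0: lighter water underlies denser water.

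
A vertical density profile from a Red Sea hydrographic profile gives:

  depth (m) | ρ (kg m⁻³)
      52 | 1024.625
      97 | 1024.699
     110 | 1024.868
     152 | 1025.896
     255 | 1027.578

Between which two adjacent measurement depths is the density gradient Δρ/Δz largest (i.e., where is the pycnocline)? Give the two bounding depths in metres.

Compute the density gradient over each adjacent pair:
  52–97 m: Δρ/Δz = 0.074/45 = 1.6 × 10⁻³ kg m⁻⁴
  97–110 m: Δρ/Δz = 0.169/13 = 0.013 kg m⁻⁴
  110–152 m: Δρ/Δz = 1.028/42 = 0.024 kg m⁻⁴
  152–255 m: Δρ/Δz = 1.682/103 = 0.016 kg m⁻⁴
The largest gradient is in the 110–152 m interval — the pycnocline.

110–152 m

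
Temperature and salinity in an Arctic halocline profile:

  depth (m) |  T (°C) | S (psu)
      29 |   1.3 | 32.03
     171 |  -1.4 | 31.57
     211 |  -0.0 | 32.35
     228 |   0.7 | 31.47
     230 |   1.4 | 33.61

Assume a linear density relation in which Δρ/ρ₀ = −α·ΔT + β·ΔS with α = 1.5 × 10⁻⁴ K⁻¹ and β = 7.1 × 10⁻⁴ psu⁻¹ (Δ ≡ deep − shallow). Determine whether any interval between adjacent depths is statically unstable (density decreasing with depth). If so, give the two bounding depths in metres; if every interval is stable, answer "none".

211–228 m

Evaluate Δρ/ρ₀ = −αΔT + βΔS across each adjacent pair:
  29–171 m: −αΔT+βΔS = −(1.5 × 10⁻⁴)(-2.7)+(7.1 × 10⁻⁴)(-0.46) = 7.8 × 10⁻⁵ → stable
  171–211 m: −αΔT+βΔS = −(1.5 × 10⁻⁴)(+1.4)+(7.1 × 10⁻⁴)(+0.78) = 3.4 × 10⁻⁴ → stable
  211–228 m: −αΔT+βΔS = −(1.5 × 10⁻⁴)(+0.7)+(7.1 × 10⁻⁴)(-0.88) = -7.3 × 10⁻⁴ → UNSTABLE
  228–230 m: −αΔT+βΔS = −(1.5 × 10⁻⁴)(+0.7)+(7.1 × 10⁻⁴)(+2.14) = 1.4 × 10⁻³ → stable
The 211–228 m interval has Δρ < 0: lighter water underlies denser water.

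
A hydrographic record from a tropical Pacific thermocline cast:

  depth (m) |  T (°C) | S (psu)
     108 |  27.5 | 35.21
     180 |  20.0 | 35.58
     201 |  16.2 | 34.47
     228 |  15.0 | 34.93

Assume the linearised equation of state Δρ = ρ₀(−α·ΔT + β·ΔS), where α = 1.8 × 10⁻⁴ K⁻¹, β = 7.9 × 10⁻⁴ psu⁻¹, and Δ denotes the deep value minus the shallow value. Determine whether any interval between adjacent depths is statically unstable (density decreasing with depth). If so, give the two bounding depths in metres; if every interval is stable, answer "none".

180–201 m

Evaluate Δρ/ρ₀ = −αΔT + βΔS across each adjacent pair:
  108–180 m: −αΔT+βΔS = −(1.8 × 10⁻⁴)(-7.5)+(7.9 × 10⁻⁴)(+0.37) = 1.6 × 10⁻³ → stable
  180–201 m: −αΔT+βΔS = −(1.8 × 10⁻⁴)(-3.8)+(7.9 × 10⁻⁴)(-1.11) = -1.9 × 10⁻⁴ → UNSTABLE
  201–228 m: −αΔT+βΔS = −(1.8 × 10⁻⁴)(-1.2)+(7.9 × 10⁻⁴)(+0.46) = 5.8 × 10⁻⁴ → stable
The 180–201 m interval has Δρ < 0: lighter water underlies denser water.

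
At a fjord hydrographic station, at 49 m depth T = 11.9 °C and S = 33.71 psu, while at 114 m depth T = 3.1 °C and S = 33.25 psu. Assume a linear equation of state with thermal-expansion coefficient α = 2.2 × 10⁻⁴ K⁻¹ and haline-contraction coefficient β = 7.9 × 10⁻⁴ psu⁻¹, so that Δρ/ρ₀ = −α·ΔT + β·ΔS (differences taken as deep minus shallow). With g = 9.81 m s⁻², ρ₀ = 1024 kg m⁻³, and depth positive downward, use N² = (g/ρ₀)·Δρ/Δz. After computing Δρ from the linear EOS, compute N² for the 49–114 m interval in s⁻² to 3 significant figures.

2.37 × 10⁻⁴ s⁻²

ΔT = -8.8 K, ΔS = -0.46 psu (deep − shallow).
Δρ/ρ₀ = −αΔT + βΔS = 1.936 × 10⁻³ − 3.634 × 10⁻⁴ = 1.5726 × 10⁻³, so Δρ ≈ 1.610 kg m⁻³.
N² = (g/ρ₀)·Δρ/Δz = g·(Δρ/ρ₀)/Δz = 9.81 × 1.5726 × 10⁻³ / 65 = 2.3734 × 10⁻⁴ s⁻² ≈ 2.37 × 10⁻⁴ s⁻².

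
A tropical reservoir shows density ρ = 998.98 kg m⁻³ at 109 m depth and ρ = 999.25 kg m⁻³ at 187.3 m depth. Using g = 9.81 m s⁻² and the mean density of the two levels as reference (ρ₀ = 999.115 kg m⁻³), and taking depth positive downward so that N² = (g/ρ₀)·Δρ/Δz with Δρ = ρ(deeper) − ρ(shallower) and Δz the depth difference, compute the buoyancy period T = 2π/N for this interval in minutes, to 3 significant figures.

18.0 min

Δρ = 999.25 − 998.98 = 0.27 kg m⁻³ over Δz = 187.3 − 109 = 78.3 m.
N² = (9.81/999.115) × (0.27/78.3) = 3.3858 × 10⁻⁵ s⁻².
N = √(3.3858 × 10⁻⁵) = 5.8188 × 10⁻³ rad s⁻¹, so T = 2π/N = 1.0798 × 10³ s = 17.997 min ≈ 18.0 min.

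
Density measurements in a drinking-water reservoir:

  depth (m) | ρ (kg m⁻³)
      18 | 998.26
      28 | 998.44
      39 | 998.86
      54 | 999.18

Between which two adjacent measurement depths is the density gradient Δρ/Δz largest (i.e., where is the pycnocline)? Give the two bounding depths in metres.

Compute the density gradient over each adjacent pair:
  18–28 m: Δρ/Δz = 0.18/10 = 0.018 kg m⁻⁴
  28–39 m: Δρ/Δz = 0.42/11 = 0.038 kg m⁻⁴
  39–54 m: Δρ/Δz = 0.32/15 = 0.021 kg m⁻⁴
The largest gradient is in the 28–39 m interval — the pycnocline.

28–39 m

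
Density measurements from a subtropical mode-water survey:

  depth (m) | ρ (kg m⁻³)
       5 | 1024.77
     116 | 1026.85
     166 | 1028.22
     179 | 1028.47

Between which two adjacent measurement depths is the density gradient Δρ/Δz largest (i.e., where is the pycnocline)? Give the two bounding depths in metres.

Compute the density gradient over each adjacent pair:
  5–116 m: Δρ/Δz = 2.08/111 = 0.019 kg m⁻⁴
  116–166 m: Δρ/Δz = 1.37/50 = 0.027 kg m⁻⁴
  166–179 m: Δρ/Δz = 0.25/13 = 0.019 kg m⁻⁴
The largest gradient is in the 116–166 m interval — the pycnocline.

116–166 m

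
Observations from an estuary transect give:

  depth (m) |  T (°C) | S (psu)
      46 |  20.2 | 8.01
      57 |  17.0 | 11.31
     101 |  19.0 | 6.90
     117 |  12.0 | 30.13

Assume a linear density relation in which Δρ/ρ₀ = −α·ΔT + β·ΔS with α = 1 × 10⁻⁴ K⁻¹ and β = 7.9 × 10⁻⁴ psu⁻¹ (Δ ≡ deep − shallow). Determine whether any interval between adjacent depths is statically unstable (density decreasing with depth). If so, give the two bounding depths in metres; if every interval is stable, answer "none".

57–101 m

Evaluate Δρ/ρ₀ = −αΔT + βΔS across each adjacent pair:
  46–57 m: −αΔT+βΔS = −(1 × 10⁻⁴)(-3.2)+(7.9 × 10⁻⁴)(+3.30) = 2.9 × 10⁻³ → stable
  57–101 m: −αΔT+βΔS = −(1 × 10⁻⁴)(+2.0)+(7.9 × 10⁻⁴)(-4.41) = -3.7 × 10⁻³ → UNSTABLE
  101–117 m: −αΔT+βΔS = −(1 × 10⁻⁴)(-7.0)+(7.9 × 10⁻⁴)(+23.23) = 0.019 → stable
The 57–101 m interval has Δρ < 0: lighter water underlies denser water.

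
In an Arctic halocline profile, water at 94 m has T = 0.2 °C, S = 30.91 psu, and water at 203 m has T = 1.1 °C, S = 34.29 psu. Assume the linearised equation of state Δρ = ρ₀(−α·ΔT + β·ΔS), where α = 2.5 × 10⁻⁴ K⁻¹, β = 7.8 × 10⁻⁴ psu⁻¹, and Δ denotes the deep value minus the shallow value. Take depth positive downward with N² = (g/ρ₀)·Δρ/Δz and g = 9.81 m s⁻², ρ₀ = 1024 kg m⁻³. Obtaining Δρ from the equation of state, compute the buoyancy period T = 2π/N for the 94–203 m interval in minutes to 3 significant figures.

7.11 min

ΔT = +0.9 K, ΔS = +3.38 psu (deep − shallow).
Δρ/ρ₀ = −αΔT + βΔS = -2.25 × 10⁻⁴ + 2.6364 × 10⁻³ = 2.4114 × 10⁻³, so Δρ ≈ 2.469 kg m⁻³.
N² = (g/ρ₀)·Δρ/Δz = g·(Δρ/ρ₀)/Δz = 9.81 × 2.4114 × 10⁻³ / 109 = 2.1703 × 10⁻⁴ s⁻².
N = √(2.1703 × 10⁻⁴) = 0.014732 rad s⁻¹ → T = 2π/N = 426.50 s = 7.1083 min ≈ 7.11 min.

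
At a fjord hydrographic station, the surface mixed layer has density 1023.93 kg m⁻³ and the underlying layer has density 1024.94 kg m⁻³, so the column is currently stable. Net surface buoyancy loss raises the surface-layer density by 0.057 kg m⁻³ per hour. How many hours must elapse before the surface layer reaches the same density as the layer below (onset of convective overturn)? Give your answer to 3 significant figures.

17.7 hours

Density deficit of the surface layer: 1024.94 − 1023.93 = 1.01 kg m⁻³.
Required change = 1.01 / 0.057 = 17.7 hours.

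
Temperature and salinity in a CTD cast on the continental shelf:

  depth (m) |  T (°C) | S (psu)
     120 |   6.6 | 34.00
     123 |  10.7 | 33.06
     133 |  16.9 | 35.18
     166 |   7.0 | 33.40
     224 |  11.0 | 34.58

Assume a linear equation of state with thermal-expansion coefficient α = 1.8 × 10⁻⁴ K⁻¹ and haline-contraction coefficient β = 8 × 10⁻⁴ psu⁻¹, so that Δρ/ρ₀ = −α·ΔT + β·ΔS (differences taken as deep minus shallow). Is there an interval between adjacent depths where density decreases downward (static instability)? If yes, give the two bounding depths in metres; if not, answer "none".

Evaluate Δρ/ρ₀ = −αΔT + βΔS across each adjacent pair:
  120–123 m: −αΔT+βΔS = −(1.8 × 10⁻⁴)(+4.1)+(8 × 10⁻⁴)(-0.94) = -1.5 × 10⁻³ → UNSTABLE
  123–133 m: −αΔT+βΔS = −(1.8 × 10⁻⁴)(+6.2)+(8 × 10⁻⁴)(+2.12) = 5.8 × 10⁻⁴ → stable
  133–166 m: −αΔT+βΔS = −(1.8 × 10⁻⁴)(-9.9)+(8 × 10⁻⁴)(-1.78) = 3.6 × 10⁻⁴ → stable
  166–224 m: −αΔT+βΔS = −(1.8 × 10⁻⁴)(+4.0)+(8 × 10⁻⁴)(+1.18) = 2.2 × 10⁻⁴ → stable
The 120–123 m interval has Δρ < 0: lighter water underlies denser water.

120–123 m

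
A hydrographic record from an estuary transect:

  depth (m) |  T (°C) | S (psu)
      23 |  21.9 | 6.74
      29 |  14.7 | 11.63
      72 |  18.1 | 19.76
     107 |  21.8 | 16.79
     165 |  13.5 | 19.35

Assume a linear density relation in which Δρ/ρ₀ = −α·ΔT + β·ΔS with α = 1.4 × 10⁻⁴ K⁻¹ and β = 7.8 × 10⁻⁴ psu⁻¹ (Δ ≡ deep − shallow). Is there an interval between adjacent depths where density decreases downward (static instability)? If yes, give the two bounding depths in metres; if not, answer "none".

72–107 m

Evaluate Δρ/ρ₀ = −αΔT + βΔS across each adjacent pair:
  23–29 m: −αΔT+βΔS = −(1.4 × 10⁻⁴)(-7.2)+(7.8 × 10⁻⁴)(+4.89) = 4.8 × 10⁻³ → stable
  29–72 m: −αΔT+βΔS = −(1.4 × 10⁻⁴)(+3.4)+(7.8 × 10⁻⁴)(+8.13) = 5.9 × 10⁻³ → stable
  72–107 m: −αΔT+βΔS = −(1.4 × 10⁻⁴)(+3.7)+(7.8 × 10⁻⁴)(-2.97) = -2.8 × 10⁻³ → UNSTABLE
  107–165 m: −αΔT+βΔS = −(1.4 × 10⁻⁴)(-8.3)+(7.8 × 10⁻⁴)(+2.56) = 3.2 × 10⁻³ → stable
The 72–107 m interval has Δρ < 0: lighter water underlies denser water.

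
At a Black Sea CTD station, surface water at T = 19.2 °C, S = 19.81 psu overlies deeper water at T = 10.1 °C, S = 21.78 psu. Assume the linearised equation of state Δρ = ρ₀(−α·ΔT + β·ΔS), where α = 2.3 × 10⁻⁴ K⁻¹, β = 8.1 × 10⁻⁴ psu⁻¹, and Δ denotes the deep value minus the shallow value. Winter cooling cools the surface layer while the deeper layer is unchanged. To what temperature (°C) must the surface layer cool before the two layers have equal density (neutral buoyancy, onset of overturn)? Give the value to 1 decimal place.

3.2 °C

Neutral buoyancy requires Δρ = 0, i.e. −α(T_deep − T_surf′) + β(S_deep − S_surf) = 0.
T_surf′ = T_deep − (β/α)·ΔS = 10.1 − (8.1 × 10⁻⁴/2.3 × 10⁻⁴)·(+1.97) = 3.162 °C.
Cooling required: 19.2 − (3.162) = 16.038 °C.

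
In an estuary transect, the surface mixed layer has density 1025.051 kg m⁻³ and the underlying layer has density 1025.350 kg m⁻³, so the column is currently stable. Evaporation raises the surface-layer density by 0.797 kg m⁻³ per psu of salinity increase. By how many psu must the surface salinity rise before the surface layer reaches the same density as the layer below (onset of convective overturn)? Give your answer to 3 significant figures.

Density deficit of the surface layer: 1025.350 − 1025.051 = 0.299 kg m⁻³.
Required change = 0.299 / 0.797 = 0.375 psu.

0.375 psu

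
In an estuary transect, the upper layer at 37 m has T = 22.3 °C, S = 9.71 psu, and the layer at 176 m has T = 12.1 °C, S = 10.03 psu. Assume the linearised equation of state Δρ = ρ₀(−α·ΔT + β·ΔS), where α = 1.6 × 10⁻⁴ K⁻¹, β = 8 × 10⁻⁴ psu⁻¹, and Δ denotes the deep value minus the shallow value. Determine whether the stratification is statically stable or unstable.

stable

ΔT = 12.1 − 22.3 = -10.2 K and ΔS = 10.03 − 9.71 = +0.32 psu (deep − shallow).
−αΔT = 1.632 × 10⁻³; βΔS = 2.56 × 10⁻⁴; sum Δρ/ρ₀ = 1.888 × 10⁻³.
Δρ/ρ₀ > 0, so Δρ > 0: deeper water is denser → statically stable.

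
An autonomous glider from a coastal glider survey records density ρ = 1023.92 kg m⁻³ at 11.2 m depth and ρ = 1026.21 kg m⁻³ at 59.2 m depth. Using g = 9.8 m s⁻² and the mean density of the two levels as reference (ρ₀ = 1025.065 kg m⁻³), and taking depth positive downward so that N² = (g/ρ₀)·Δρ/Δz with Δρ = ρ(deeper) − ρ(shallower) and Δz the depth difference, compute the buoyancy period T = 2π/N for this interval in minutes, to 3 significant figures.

Δρ = 1026.21 − 1023.92 = 2.29 kg m⁻³ over Δz = 59.2 − 11.2 = 48 m.
N² = (9.8/1025.065) × (2.29/48) = 4.5611 × 10⁻⁴ s⁻².
N = √(4.5611 × 10⁻⁴) = 0.021357 rad s⁻¹, so T = 2π/N = 294.20 s = 4.9033 min ≈ 4.90 min.

4.90 min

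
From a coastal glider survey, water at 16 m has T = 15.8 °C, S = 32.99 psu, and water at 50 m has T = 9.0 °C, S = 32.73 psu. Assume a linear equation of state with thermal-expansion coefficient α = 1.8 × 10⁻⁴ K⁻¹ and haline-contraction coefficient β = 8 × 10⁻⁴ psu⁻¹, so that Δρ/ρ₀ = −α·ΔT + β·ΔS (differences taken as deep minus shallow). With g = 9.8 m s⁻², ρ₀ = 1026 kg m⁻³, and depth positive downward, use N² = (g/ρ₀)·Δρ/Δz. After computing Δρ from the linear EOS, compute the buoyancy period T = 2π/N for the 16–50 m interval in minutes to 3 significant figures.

6.12 min

ΔT = -6.8 K, ΔS = -0.26 psu (deep − shallow).
Δρ/ρ₀ = −αΔT + βΔS = 1.224 × 10⁻³ − 2.08 × 10⁻⁴ = 1.016 × 10⁻³, so Δρ ≈ 1.042 kg m⁻³.
N² = (g/ρ₀)·Δρ/Δz = g·(Δρ/ρ₀)/Δz = 9.8 × 1.016 × 10⁻³ / 34 = 2.9285 × 10⁻⁴ s⁻².
N = √(2.9285 × 10⁻⁴) = 0.017113 rad s⁻¹ → T = 2π/N = 367.16 s = 6.1193 min ≈ 6.12 min.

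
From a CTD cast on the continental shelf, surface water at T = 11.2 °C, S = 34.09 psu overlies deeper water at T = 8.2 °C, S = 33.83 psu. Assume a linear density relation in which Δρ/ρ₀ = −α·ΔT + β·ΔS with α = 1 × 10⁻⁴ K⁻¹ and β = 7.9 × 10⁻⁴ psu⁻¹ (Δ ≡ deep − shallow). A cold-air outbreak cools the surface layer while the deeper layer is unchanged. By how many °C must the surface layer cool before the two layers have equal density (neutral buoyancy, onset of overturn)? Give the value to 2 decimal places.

Neutral buoyancy requires Δρ = 0, i.e. −α(T_deep − T_surf′) + β(S_deep − S_surf) = 0.
T_surf′ = T_deep − (β/α)·ΔS = 8.2 − (7.9 × 10⁻⁴/1 × 10⁻⁴)·(-0.26) = 10.2540 °C.
Cooling required: 11.2 − (10.2540) = 0.9460 °C.

0.95 °C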